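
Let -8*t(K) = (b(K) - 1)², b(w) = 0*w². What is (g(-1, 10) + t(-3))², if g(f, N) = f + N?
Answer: 5041/64 ≈ 78.766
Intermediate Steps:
b(w) = 0
g(f, N) = N + f
t(K) = -⅛ (t(K) = -(0 - 1)²/8 = -⅛*(-1)² = -⅛*1 = -⅛)
(g(-1, 10) + t(-3))² = ((10 - 1) - ⅛)² = (9 - ⅛)² = (71/8)² = 5041/64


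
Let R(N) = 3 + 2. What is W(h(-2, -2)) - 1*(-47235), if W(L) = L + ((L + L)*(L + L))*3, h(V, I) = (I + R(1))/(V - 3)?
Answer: 1180968/25 ≈ 47239.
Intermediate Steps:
R(N) = 5
h(V, I) = (5 + I)/(-3 + V) (h(V, I) = (I + 5)/(V - 3) = (5 + I)/(-3 + V))
W(L) = L + 12*L**2 (W(L) = L + ((2*L)*(2*L))*3 = L + (4*L**2)*3 = L + 12*L**2)
W(h(-2, -2)) - 1*(-47235) = ((5 - 2)/(-3 - 2))*(1 + 12*((5 - 2)/(-3 - 2))) - 1*(-47235) = (3/(-5))*(1 + 12*(3/(-5))) + 47235 = (-1/5*3)*(1 + 12*(-1/5*3)) + 47235 = -3*(1 + 12*(-3/5))/5 + 47235 = -3*(1 - 36/5)/5 + 47235 = -3/5*(-31/5) + 47235 = 93/25 + 47235 = 1180968/25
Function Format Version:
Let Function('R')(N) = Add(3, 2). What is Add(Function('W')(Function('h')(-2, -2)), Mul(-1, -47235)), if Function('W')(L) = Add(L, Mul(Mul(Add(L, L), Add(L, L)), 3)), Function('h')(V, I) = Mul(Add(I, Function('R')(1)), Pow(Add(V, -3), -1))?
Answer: Rational(1180968, 25) ≈ 47239.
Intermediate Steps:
Function('R')(N) = 5
Function('h')(V, I) = Mul(Pow(Add(-3, V), -1), Add(5, I)) (Function('h')(V, I) = Mul(Add(I, 5), Pow(Add(V, -3), -1)) = Mul(Add(5, I), Pow(Add(-3, V), -1)) = Mul(Pow(Add(-3, V), -1), Add(5, I)))
Function('W')(L) = Add(L, Mul(12, Pow(L, 2))) (Function('W')(L) = Add(L, Mul(Mul(Mul(2, L), Mul(2, L)), 3)) = Add(L, Mul(Mul(4, Pow(L, 2)), 3)) = Add(L, Mul(12, Pow(L, 2))))
Add(Function('W')(Function('h')(-2, -2)), Mul(-1, -47235)) = Add(Mul(Mul(Pow(Add(-3, -2), -1), Add(5, -2)), Add(1, Mul(12, Mul(Pow(Add(-3, -2), -1), Add(5, -2))))), Mul(-1, -47235)) = Add(Mul(Mul(Pow(-5, -1), 3), Add(1, Mul(12, Mul(Pow(-5, -1), 3)))), 47235) = Add(Mul(Mul(Rational(-1, 5), 3), Add(1, Mul(12, Mul(Rational(-1, 5), 3)))), 47235) = Add(Mul(Rational(-3, 5), Add(1, Mul(12, Rational(-3, 5)))), 47235) = Add(Mul(Rational(-3, 5), Add(1, Rational(-36, 5))), 47235) = Add(Mul(Rational(-3, 5), Rational(-31, 5)), 47235) = Add(Rational(93, 25), 47235) = Rational(1180968, 25)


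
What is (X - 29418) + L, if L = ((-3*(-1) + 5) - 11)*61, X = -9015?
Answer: -38616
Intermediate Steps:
L = -183 (L = ((3 + 5) - 11)*61 = (8 - 11)*61 = -3*61 = -183)
(X - 29418) + L = (-9015 - 29418) - 183 = -38433 - 183 = -38616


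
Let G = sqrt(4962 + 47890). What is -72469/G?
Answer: -72469*sqrt(13213)/26426 ≈ -315.23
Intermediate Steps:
G = 2*sqrt(13213) (G = sqrt(52852) = 2*sqrt(13213) ≈ 229.90)
-72469/G = -72469*sqrt(13213)/26426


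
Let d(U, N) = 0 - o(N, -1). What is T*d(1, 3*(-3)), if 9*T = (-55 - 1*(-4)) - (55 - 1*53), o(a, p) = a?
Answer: -53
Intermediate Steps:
d(U, N) = -N (d(U, N) = 0 - N = -N)
T = -53/9 (T = ((-55 - 1*(-4)) - (55 - 1*53))/9 = ((-55 + 4) - (55 - 53))/9 = (-51 - 1*2)/9 = (-51 - 2)/9 = (1/9)*(-53) = -53/9 ≈ -5.8889)
T*d(1, 3*(-3)) = -(-53)*3*(-3)/9 = -(-53)*(-9)/9 = -53/9*9 = -53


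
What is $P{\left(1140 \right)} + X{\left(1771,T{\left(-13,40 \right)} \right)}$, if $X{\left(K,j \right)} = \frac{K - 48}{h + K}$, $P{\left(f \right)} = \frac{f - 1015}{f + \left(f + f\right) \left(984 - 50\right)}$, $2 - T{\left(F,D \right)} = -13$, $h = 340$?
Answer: $\frac{734278211}{899564652} \approx 0.81626$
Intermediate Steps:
$T{\left(F,D \right)} = 15$ ($T{\left(F,D \right)} = 2 - -13 = 2 + 13 = 15$)
$P{\left(f \right)} = \frac{-1015 + f}{1869 f}$ ($P{\left(f \right)} = \frac{-1015 + f}{f + 2 f 934} = \frac{-1015 + f}{f + 1868 f} = \frac{-1015 + f}{1869 f}$)
$X{\left(K,j \right)} = \frac{-48 + K}{340 + K}$ ($X{\left(K,j \right)} = \frac{K - 48}{340 + K} = \frac{-48 + K}{340 + K}$)
$P{\left(1140 \right)} + X{\left(1771,T{\left(-13,40 \right)} \right)} = \frac{-1015 + 1140}{1869 \cdot 1140} + \frac{-48 + 1771}{340 + 1771} = \frac{1}{1869} \cdot \frac{1}{1140} \cdot 125 + \frac{1}{2111} \cdot 1723 = \frac{25}{426132} + \frac{1}{2111} \cdot 1723 = \frac{25}{426132} + \frac{1723}{2111} = \frac{734278211}{899564652}$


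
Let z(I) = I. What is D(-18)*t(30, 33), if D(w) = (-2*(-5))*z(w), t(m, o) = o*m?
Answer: -178200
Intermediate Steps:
t(m, o) = m*o
D(w) = 10*w (D(w) = (-2*(-5))*w = 10*w)
D(-18)*t(30, 33) = (10*(-18))*(30*33) = -180*990 = -178200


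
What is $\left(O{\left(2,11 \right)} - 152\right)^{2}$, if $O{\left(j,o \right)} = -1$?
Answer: $23409$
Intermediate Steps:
$\left(O{\left(2,11 \right)} - 152\right)^{2} = \left(-1 - 152\right)^{2} = \left(-153\right)^{2} = 23409$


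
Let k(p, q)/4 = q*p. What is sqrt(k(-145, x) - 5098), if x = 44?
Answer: 27*I*sqrt(42) ≈ 174.98*I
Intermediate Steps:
k(p, q) = 4*p*q (k(p, q) = 4*(q*p) = 4*(p*q) = 4*p*q)
sqrt(k(-145, x) - 5098) = sqrt(4*(-145)*44 - 5098) = sqrt(-25520 - 5098) = sqrt(-30618) = 27*I*sqrt(42)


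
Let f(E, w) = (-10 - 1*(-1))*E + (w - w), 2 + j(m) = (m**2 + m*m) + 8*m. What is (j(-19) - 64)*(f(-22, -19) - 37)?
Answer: 81144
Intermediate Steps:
j(m) = -2 + 2*m**2 + 8*m (j(m) = -2 + ((m**2 + m*m) + 8*m) = -2 + ((m**2 + m**2) + 8*m) = -2 + (2*m**2 + 8*m) = -2 + 2*m**2 + 8*m)
f(E, w) = -9*E (f(E, w) = (-10 + 1)*E + 0 = -9*E + 0 = -9*E)
(j(-19) - 64)*(f(-22, -19) - 37) = ((-2 + 2*(-19)**2 + 8*(-19)) - 64)*(-9*(-22) - 37) = ((-2 + 2*361 - 152) - 64)*(198 - 37) = ((-2 + 722 - 152) - 64)*161 = (568 - 64)*161 = 504*161 = 81144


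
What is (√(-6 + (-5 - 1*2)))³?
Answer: -13*I*√13 ≈ -46.872*I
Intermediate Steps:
(√(-6 + (-5 - 1*2)))³ = (√(-6 + (-5 - 2)))³ = (√(-6 - 7))³ = (√(-13))³ = (I*√13)³ = -13*I*√13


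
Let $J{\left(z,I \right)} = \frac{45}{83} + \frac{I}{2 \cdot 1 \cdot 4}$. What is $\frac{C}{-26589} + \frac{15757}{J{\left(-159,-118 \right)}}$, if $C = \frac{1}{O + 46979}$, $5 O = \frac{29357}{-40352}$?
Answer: $- \frac{1318411901961152639908}{1188790627677862779} \approx -1109.0$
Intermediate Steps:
$O = - \frac{29357}{201760}$ ($O = \frac{29357 \frac{1}{-40352}}{5} = \frac{29357 \left(- \frac{1}{40352}\right)}{5} = \frac{1}{5} \left(- \frac{29357}{40352}\right) = - \frac{29357}{201760} \approx -0.1455$)
$C = \frac{201760}{9478453683}$ ($C = \frac{1}{- \frac{29357}{201760} + 46979} = \frac{1}{\frac{9478453683}{201760}} = \frac{201760}{9478453683} \approx 2.1286 \cdot 10^{-5}$)
$J{\left(z,I \right)} = \frac{45}{83} + \frac{I}{8}$ ($J{\left(z,I \right)} = 45 \cdot \frac{1}{83} + \frac{I}{2 \cdot 4} = \frac{45}{83} + \frac{I}{8}$)
$\frac{C}{-26589} + \frac{15757}{J{\left(-159,-118 \right)}} = \frac{201760}{9478453683 \left(-26589\right)} + \frac{15757}{\frac{45}{83} + \frac{1}{8} \left(-118\right)} = \frac{201760}{9478453683} \left(- \frac{1}{26589}\right) + \frac{15757}{\frac{45}{83} - \frac{59}{4}} = - \frac{201760}{252022604977287} + \frac{15757}{- \frac{4717}{332}} = - \frac{201760}{252022604977287} + 15757 \left(- \frac{332}{4717}\right) = - \frac{201760}{252022604977287} - \frac{5231324}{4717} = - \frac{1318411901961152639908}{1188790627677862779}$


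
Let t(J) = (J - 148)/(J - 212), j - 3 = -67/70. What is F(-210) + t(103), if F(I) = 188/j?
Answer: 1440875/15587 ≈ 92.441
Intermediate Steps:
j = 143/70 (j = 3 - 67/70 = 143/70 ≈ 2.0429)
t(J) = (-148 + J)/(-212 + J)
F(I) = 13160/143 (F(I) = 188/(143/70) = 188*(70/143) = 13160/143)
F(-210) + t(103) = 13160/143 + (-148 + 103)/(-212 + 103) = 13160/143 - 45/(-109) = 13160/143 - 1/109*(-45) = 13160/143 + 45/109 = 1440875/15587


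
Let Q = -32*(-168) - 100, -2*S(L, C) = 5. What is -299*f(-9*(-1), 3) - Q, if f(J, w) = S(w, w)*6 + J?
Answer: -3482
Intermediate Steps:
S(L, C) = -5/2 (S(L, C) = -½*5 = -5/2)
f(J, w) = -15 + J (f(J, w) = -5/2*6 + J = -15 + J)
Q = 5276 (Q = 5376 - 100 = 5276)
-299*f(-9*(-1), 3) - Q = -299*(-15 - 9*(-1)) - 1*5276 = -299*(-15 + 9) - 5276 = -299*(-6) - 5276 = 1794 - 5276 = -3482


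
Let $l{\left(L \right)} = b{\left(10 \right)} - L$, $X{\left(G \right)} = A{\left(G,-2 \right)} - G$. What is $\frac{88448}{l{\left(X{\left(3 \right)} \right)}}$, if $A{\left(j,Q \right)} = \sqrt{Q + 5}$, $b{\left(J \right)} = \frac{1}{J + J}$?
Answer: $\frac{107906560}{2521} + \frac{35379200 \sqrt{3}}{2521} \approx 67110.0$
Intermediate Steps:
$b{\left(J \right)} = \frac{1}{2 J}$
$A{\left(j,Q \right)} = \sqrt{5 + Q}$
$X{\left(G \right)} = \sqrt{3} - G$ ($X{\left(G \right)} = \sqrt{5 - 2} - G = \sqrt{3} - G$)
$l{\left(L \right)} = \frac{1}{20} - L$ ($l{\left(L \right)} = \frac{1}{2 \cdot 10} - L = \frac{1}{2} \cdot \frac{1}{10} - L = \frac{1}{20} - L$)
$\frac{88448}{l{\left(X{\left(3 \right)} \right)}} = \frac{88448}{\frac{1}{20} - \left(\sqrt{3} - 3\right)} = \frac{88448}{\frac{1}{20} - \left(-3 + \sqrt{3}\right)} = \frac{88448}{\frac{1}{20} + \left(3 - \sqrt{3}\right)} = \frac{88448}{\frac{61}{20} - \sqrt{3}}$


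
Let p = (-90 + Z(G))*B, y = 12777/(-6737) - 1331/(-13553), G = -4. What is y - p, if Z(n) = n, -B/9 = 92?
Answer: -7106736455486/91306561 ≈ -77834.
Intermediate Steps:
B = -828 (B = -9*92 = -828)
y = -164199734/91306561 (y = 12777*(-1/6737) - 1331*(-1/13553) = -12777/6737 + 1331/13553 = -164199734/91306561 ≈ -1.7983)
p = 77832 (p = (-90 - 4)*(-828) = -94*(-828) = 77832)
y - p = -164199734/91306561 - 1*77832 = -164199734/91306561 - 77832 = -7106736455486/91306561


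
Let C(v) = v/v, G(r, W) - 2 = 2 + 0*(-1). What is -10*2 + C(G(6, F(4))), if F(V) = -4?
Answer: -19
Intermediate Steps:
G(r, W) = 4 (G(r, W) = 2 + (2 + 0*(-1)) = 2 + (2 + 0) = 2 + 2 = 4)
C(v) = 1
-10*2 + C(G(6, F(4))) = -10*2 + 1 = -20 + 1 = -19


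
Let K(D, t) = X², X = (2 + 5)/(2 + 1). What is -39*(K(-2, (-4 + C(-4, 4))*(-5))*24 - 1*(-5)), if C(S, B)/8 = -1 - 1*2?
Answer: -5291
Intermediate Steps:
C(S, B) = -24 (C(S, B) = 8*(-1 - 1*2) = 8*(-1 - 2) = 8*(-3) = -24)
X = 7/3 ≈ 2.3333
K(D, t) = 49/9 (K(D, t) = (7/3)² = 49/9)
-39*(K(-2, (-4 + C(-4, 4))*(-5))*24 - 1*(-5)) = -39*((49/9)*24 - 1*(-5)) = -39*(392/3 + 5) = -39*407/3 = -5291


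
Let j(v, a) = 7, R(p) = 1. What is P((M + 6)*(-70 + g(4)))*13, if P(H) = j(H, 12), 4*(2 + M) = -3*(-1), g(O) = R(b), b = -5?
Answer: 91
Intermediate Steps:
g(O) = 1
M = -5/4 (M = -2 + (-3*(-1))/4 = -2 + (¼)*3 = -2 + ¾ = -5/4 ≈ -1.2500)
P(H) = 7
P((M + 6)*(-70 + g(4)))*13 = 7*13 = 91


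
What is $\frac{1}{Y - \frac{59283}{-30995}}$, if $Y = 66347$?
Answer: $\frac{30995}{2056484548} \approx 1.5072 \cdot 10^{-5}$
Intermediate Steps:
$\frac{1}{Y - \frac{59283}{-30995}} = \frac{1}{66347 - \frac{59283}{-30995}} = \frac{1}{66347 - - \frac{59283}{30995}} = \frac{1}{66347 + \frac{59283}{30995}} = \frac{1}{\frac{2056484548}{30995}} = \frac{30995}{2056484548}$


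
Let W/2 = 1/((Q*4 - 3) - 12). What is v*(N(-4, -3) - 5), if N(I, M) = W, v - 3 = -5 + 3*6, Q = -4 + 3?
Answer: -1552/19 ≈ -81.684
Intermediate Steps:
Q = -1
v = 16 (v = 3 + (-5 + 3*6) = 3 + (-5 + 18) = 3 + 13 = 16)
W = -2/19 (W = 2/((-1*4 - 3) - 12) = 2/((-4 - 3) - 12) = 2/(-7 - 12) = 2/(-19) = 2*(-1/19) = -2/19 ≈ -0.10526)
N(I, M) = -2/19
v*(N(-4, -3) - 5) = 16*(-2/19 - 5) = 16*(-97/19) = -1552/19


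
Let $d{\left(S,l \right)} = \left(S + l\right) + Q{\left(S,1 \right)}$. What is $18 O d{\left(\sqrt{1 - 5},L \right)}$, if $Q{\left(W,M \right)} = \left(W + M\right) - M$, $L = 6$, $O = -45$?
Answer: $-4860 - 3240 i \approx -4860.0 - 3240.0 i$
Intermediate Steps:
$Q{\left(W,M \right)} = W$ ($Q{\left(W,M \right)} = \left(M + W\right) - M = W$)
$d{\left(S,l \right)} = l + 2 S$ ($d{\left(S,l \right)} = \left(S + l\right) + S = l + 2 S$)
$18 O d{\left(\sqrt{1 - 5},L \right)} = 18 \left(-45\right) \left(6 + 2 \sqrt{1 - 5}\right) = - 810 \left(6 + 2 \sqrt{-4}\right) = - 810 \left(6 + 2 \cdot 2 i\right) = - 810 \left(6 + 4 i\right) = -4860 - 3240 i$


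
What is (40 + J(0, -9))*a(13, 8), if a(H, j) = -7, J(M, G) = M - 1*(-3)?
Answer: -301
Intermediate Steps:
J(M, G) = 3 + M (J(M, G) = M + 3 = 3 + M)
(40 + J(0, -9))*a(13, 8) = (40 + (3 + 0))*(-7) = (40 + 3)*(-7) = 43*(-7) = -301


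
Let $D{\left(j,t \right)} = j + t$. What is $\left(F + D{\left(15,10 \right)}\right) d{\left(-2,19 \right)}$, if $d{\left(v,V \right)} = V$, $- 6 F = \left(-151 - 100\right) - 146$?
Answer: $\frac{10393}{6} \approx 1732.2$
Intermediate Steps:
$F = \frac{397}{6}$ ($F = - \frac{\left(-151 - 100\right) - 146}{6} = - \frac{-251 - 146}{6} = \left(- \frac{1}{6}\right) \left(-397\right) = \frac{397}{6} \approx 66.167$)
$\left(F + D{\left(15,10 \right)}\right) d{\left(-2,19 \right)} = \left(\frac{397}{6} + \left(15 + 10\right)\right) 19 = \left(\frac{397}{6} + 25\right) 19 = \frac{547}{6} \cdot 19 = \frac{10393}{6}$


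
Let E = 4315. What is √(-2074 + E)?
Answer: 3*√249 ≈ 47.339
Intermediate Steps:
√(-2074 + E) = √(-2074 + 4315) = √2241 = 3*√249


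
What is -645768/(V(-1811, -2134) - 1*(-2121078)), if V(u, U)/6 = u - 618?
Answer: -8969/29257 ≈ -0.30656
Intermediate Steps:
V(u, U) = -3708 + 6*u (V(u, U) = 6*(u - 618) = 6*(-618 + u) = -3708 + 6*u)
-645768/(V(-1811, -2134) - 1*(-2121078)) = -645768/((-3708 + 6*(-1811)) - 1*(-2121078)) = -645768/((-3708 - 10866) + 2121078) = -645768/(-14574 + 2121078) = -645768/2106504 = -645768*1/2106504 = -8969/29257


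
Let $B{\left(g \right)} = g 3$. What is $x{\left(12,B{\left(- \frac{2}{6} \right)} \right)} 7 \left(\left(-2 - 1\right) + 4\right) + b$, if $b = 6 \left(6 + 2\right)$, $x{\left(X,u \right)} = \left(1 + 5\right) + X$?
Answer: $174$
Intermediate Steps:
$B{\left(g \right)} = 3 g$
$x{\left(X,u \right)} = 6 + X$
$b = 48$ ($b = 6 \cdot 8 = 48$)
$x{\left(12,B{\left(- \frac{2}{6} \right)} \right)} 7 \left(\left(-2 - 1\right) + 4\right) + b = \left(6 + 12\right) 7 \left(\left(-2 - 1\right) + 4\right) + 48 = 18 \cdot 7 \left(\left(-2 - 1\right) + 4\right) + 48 = 18 \cdot 7 \left(-3 + 4\right) + 48 = 18 \cdot 7 \cdot 1 + 48 = 18 \cdot 7 + 48 = 126 + 48 = 174$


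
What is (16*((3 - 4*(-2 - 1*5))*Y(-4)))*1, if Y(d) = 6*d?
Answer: -11904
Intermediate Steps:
(16*((3 - 4*(-2 - 1*5))*Y(-4)))*1 = (16*((3 - 4*(-2 - 1*5))*(6*(-4))))*1 = (16*((3 - 4*(-2 - 5))*(-24)))*1 = (16*((3 - 4*(-7))*(-24)))*1 = (16*((3 + 28)*(-24)))*1 = (16*(31*(-24)))*1 = (16*(-744))*1 = -11904*1 = -11904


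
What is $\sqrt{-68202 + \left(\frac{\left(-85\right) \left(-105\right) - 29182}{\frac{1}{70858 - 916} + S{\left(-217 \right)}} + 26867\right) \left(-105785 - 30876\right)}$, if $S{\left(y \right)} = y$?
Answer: $\frac{i \sqrt{2936809825873371465847}}{892789} \approx 60700.0 i$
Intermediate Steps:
$\sqrt{-68202 + \left(\frac{\left(-85\right) \left(-105\right) - 29182}{\frac{1}{70858 - 916} + S{\left(-217 \right)}} + 26867\right) \left(-105785 - 30876\right)} = \sqrt{-68202 + \left(\frac{\left(-85\right) \left(-105\right) - 29182}{\frac{1}{70858 - 916} - 217} + 26867\right) \left(-105785 - 30876\right)} = \sqrt{-68202 + \left(\frac{8925 - 29182}{\frac{1}{69942} - 217} + 26867\right) \left(-136661\right)} = \sqrt{-68202 + \left(- \frac{20257}{\frac{1}{69942} - 217} + 26867\right) \left(-136661\right)} = \sqrt{-68202 + \left(- \frac{20257}{- \frac{15177413}{69942}} + 26867\right) \left(-136661\right)} = \sqrt{-68202 + \left(\left(-20257\right) \left(- \frac{69942}{15177413}\right) + 26867\right) \left(-136661\right)} = \sqrt{-68202 + \left(\frac{1416815094}{15177413} + 26867\right) \left(-136661\right)} = \sqrt{-68202 + \frac{409188370165}{15177413} \left(-136661\right)} = \sqrt{-68202 - \frac{55920091855119065}{15177413}} = \sqrt{- \frac{55921126985040491}{15177413}} = \frac{i \sqrt{2936809825873371465847}}{892789}$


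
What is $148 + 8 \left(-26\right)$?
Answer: $-60$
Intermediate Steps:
$148 + 8 \left(-26\right) = 148 - 208 = -60$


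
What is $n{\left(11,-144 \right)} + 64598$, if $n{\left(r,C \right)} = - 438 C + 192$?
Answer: $127862$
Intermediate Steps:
$n{\left(r,C \right)} = 192 - 438 C$
$n{\left(11,-144 \right)} + 64598 = \left(192 - -63072\right) + 64598 = \left(192 + 63072\right) + 64598 = 63264 + 64598 = 127862$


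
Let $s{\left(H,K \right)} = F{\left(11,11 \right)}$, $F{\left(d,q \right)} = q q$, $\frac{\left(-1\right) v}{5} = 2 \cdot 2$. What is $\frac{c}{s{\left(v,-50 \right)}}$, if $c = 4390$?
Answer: $\frac{4390}{121} \approx 36.281$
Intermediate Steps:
$v = -20$ ($v = - 5 \cdot 2 \cdot 2 = \left(-5\right) 4 = -20$)
$F{\left(d,q \right)} = q^{2}$
$s{\left(H,K \right)} = 121$ ($s{\left(H,K \right)} = 11^{2} = 121$)
$\frac{c}{s{\left(v,-50 \right)}} = \frac{4390}{121}$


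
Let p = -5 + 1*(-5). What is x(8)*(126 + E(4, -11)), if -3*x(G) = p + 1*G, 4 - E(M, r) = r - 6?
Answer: 98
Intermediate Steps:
p = -10 (p = -5 - 5 = -10)
E(M, r) = 10 - r (E(M, r) = 4 - (r - 6) = 4 - (-6 + r) = 4 + (6 - r) = 10 - r)
x(G) = 10/3 - G/3 (x(G) = -(-10 + 1*G)/3 = -(-10 + G)/3 = 10/3 - G/3)
x(8)*(126 + E(4, -11)) = (10/3 - ⅓*8)*(126 + (10 - 1*(-11))) = (10/3 - 8/3)*(126 + (10 + 11)) = 2*(126 + 21)/3 = (⅔)*147 = 98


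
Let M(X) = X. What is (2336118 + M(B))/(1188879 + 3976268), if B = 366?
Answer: 2336484/5165147 ≈ 0.45236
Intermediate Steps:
(2336118 + M(B))/(1188879 + 3976268) = (2336118 + 366)/(1188879 + 3976268) = 2336484/5165147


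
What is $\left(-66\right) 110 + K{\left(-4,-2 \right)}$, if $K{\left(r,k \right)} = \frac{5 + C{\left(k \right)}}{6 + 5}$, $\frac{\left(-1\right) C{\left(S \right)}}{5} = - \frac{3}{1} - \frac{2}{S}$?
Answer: $- \frac{79845}{11} \approx -7258.6$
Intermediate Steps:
$C{\left(S \right)} = 15 + \frac{10}{S}$ ($C{\left(S \right)} = - 5 \left(- \frac{3}{1} - \frac{2}{S}\right) = - 5 \left(\left(-3\right) 1 - \frac{2}{S}\right) = - 5 \left(-3 - \frac{2}{S}\right) = 15 + \frac{10}{S}$)
$K{\left(r,k \right)} = \frac{20}{11} + \frac{10}{11 k}$ ($K{\left(r,k \right)} = \frac{5 + \left(15 + \frac{10}{k}\right)}{6 + 5} = \frac{20 + \frac{10}{k}}{11} = \left(20 + \frac{10}{k}\right) \frac{1}{11} = \frac{20}{11} + \frac{10}{11 k}$)
$\left(-66\right) 110 + K{\left(-4,-2 \right)} = \left(-66\right) 110 + \frac{10 \left(1 + 2 \left(-2\right)\right)}{11 \left(-2\right)} = -7260 + \frac{10}{11} \left(- \frac{1}{2}\right) \left(1 - 4\right) = -7260 + \frac{10}{11} \left(- \frac{1}{2}\right) \left(-3\right) = -7260 + \frac{15}{11} = - \frac{79845}{11}$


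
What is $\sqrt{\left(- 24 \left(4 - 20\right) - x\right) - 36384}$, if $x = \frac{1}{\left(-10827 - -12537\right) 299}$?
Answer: $\frac{i \sqrt{1045669856456810}}{170430} \approx 189.74 i$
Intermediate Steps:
$x = \frac{1}{511290}$ ($x = \frac{1}{-10827 + 12537} \cdot \frac{1}{299} = \frac{1}{1710} \cdot \frac{1}{299} = \frac{1}{511290} \approx 1.9558 \cdot 10^{-6}$)
$\sqrt{\left(- 24 \left(4 - 20\right) - x\right) - 36384} = \sqrt{\left(- 24 \left(4 - 20\right) - \frac{1}{511290}\right) - 36384} = \sqrt{\left(\left(-24\right) \left(-16\right) - \frac{1}{511290}\right) - 36384} = \sqrt{\left(384 - \frac{1}{511290}\right) - 36384} = \sqrt{\frac{196335359}{511290} - 36384} = \sqrt{- \frac{18406440001}{511290}} = \frac{i \sqrt{1045669856456810}}{170430}$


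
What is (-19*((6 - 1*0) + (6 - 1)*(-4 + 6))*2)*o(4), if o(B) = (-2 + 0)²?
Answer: -2432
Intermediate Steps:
o(B) = 4 (o(B) = (-2)² = 4)
(-19*((6 - 1*0) + (6 - 1)*(-4 + 6))*2)*o(4) = -19*((6 - 1*0) + (6 - 1)*(-4 + 6))*2*4 = -19*((6 + 0) + 5*2)*2*4 = -19*(6 + 10)*2*4 = -304*2*4 = -19*32*4 = -608*4 = -2432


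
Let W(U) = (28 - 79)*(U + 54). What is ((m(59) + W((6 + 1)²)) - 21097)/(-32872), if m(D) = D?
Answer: 26291/32872 ≈ 0.79980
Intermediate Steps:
W(U) = -2754 - 51*U (W(U) = -51*(54 + U) = -2754 - 51*U)
((m(59) + W((6 + 1)²)) - 21097)/(-32872) = ((59 + (-2754 - 51*(6 + 1)²)) - 21097)/(-32872) = ((59 + (-2754 - 51*7²)) - 21097)*(-1/32872) = ((59 + (-2754 - 51*49)) - 21097)*(-1/32872) = ((59 + (-2754 - 2499)) - 21097)*(-1/32872) = ((59 - 5253) - 21097)*(-1/32872) = (-5194 - 21097)*(-1/32872) = -26291*(-1/32872) = 26291/32872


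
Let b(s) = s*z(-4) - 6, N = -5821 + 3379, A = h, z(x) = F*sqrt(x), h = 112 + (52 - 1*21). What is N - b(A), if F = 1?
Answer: -2436 - 286*I ≈ -2436.0 - 286.0*I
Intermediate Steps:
h = 143 (h = 112 + (52 - 21) = 112 + 31 = 143)
z(x) = sqrt(x) (z(x) = 1*sqrt(x) = sqrt(x))
A = 143
N = -2442
b(s) = -6 + 2*I*s (b(s) = s*sqrt(-4) - 6 = s*(2*I) - 6 = 2*I*s - 6 = -6 + 2*I*s)
N - b(A) = -2442 - (-6 + 2*I*143) = -2442 - (-6 + 286*I) = -2442 + (6 - 286*I) = -2436 - 286*I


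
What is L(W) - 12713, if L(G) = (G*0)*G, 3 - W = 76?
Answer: -12713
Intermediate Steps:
W = -73 (W = 3 - 1*76 = 3 - 76 = -73)
L(G) = 0 (L(G) = 0*G = 0)
L(W) - 12713 = 0 - 12713 = -12713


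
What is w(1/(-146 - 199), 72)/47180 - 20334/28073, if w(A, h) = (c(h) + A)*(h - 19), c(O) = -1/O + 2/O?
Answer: -1134764262503/1566675525600 ≈ -0.72431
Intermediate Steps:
c(O) = 1/O
w(A, h) = (-19 + h)*(A + 1/h) (w(A, h) = (1/h + A)*(h - 19) = (A + 1/h)*(-19 + h) = (-19 + h)*(A + 1/h))
w(1/(-146 - 199), 72)/47180 - 20334/28073 = (1 - 19/(-146 - 199) - 19/72 + 72/(-146 - 199))/47180 - 20334/28073 = (1 - 19/(-345) - 19*1/72 + 72/(-345))*(1/47180) - 20334*1/28073 = (1 - 19*(-1/345) - 19/72 - 1/345*72)*(1/47180) - 20334/28073 = (1 + 19/345 - 19/72 - 24/115)*(1/47180) - 20334/28073 = (4823/8280)*(1/47180) - 20334/28073 = 689/55807200 - 20334/28073 = -1134764262503/1566675525600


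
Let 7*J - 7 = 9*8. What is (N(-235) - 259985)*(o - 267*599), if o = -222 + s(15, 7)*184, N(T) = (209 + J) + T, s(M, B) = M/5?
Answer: 290477140794/7 ≈ 4.1497e+10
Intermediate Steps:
s(M, B) = M/5 (s(M, B) = M*(1/5) = M/5)
J = 79/7 (J = 1 + (9*8)/7 = 1 + (1/7)*72 = 1 + 72/7 = 79/7 ≈ 11.286)
N(T) = 1542/7 + T (N(T) = (209 + 79/7) + T = 1542/7 + T)
o = 330 (o = -222 + ((1/5)*15)*184 = -222 + 3*184 = -222 + 552 = 330)
(N(-235) - 259985)*(o - 267*599) = ((1542/7 - 235) - 259985)*(330 - 267*599) = (-103/7 - 259985)*(330 - 159933) = -1819998/7*(-159603) = 290477140794/7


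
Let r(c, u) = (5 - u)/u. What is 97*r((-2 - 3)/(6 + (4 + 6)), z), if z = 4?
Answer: 97/4 ≈ 24.250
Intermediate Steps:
r(c, u) = (5 - u)/u
97*r((-2 - 3)/(6 + (4 + 6)), z) = 97*((5 - 1*4)/4) = 97*((5 - 4)/4) = 97*((1/4)*1) = 97*(1/4) = 97/4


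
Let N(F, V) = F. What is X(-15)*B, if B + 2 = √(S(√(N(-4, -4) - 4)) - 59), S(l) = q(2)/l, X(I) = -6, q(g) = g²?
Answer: 12 - 6*√(-59 - I*√2) ≈ 11.448 + 46.09*I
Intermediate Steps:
S(l) = 4/l (S(l) = 2²/l = 4/l)
B = -2 + √(-59 - I*√2) (B = -2 + √(4/(√(-4 - 4)) - 59) = -2 + √(4/(√(-8)) - 59) = -2 + √(4/((2*I*√2)) - 59) = -2 + √(4*(-I*√2/4) - 59) = -2 + √(-I*√2 - 59) = -2 + √(-59 - I*√2) ≈ -1.9079 - 7.6817*I)
X(-15)*B = -6*(-2 + √(-59 - I*√2)) = 12 - 6*√(-59 - I*√2)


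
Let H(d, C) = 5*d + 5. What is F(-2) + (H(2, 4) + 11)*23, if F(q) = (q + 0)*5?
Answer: 588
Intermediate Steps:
F(q) = 5*q (F(q) = q*5 = 5*q)
H(d, C) = 5 + 5*d
F(-2) + (H(2, 4) + 11)*23 = 5*(-2) + ((5 + 5*2) + 11)*23 = -10 + ((5 + 10) + 11)*23 = -10 + (15 + 11)*23 = -10 + 26*23 = -10 + 598 = 588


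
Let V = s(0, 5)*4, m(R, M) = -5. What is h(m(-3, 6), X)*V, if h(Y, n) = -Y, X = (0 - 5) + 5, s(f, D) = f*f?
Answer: 0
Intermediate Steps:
s(f, D) = f²
X = 0 (X = -5 + 5 = 0)
V = 0 (V = 0²*4 = 0*4 = 0)
h(m(-3, 6), X)*V = -1*(-5)*0 = 5*0 = 0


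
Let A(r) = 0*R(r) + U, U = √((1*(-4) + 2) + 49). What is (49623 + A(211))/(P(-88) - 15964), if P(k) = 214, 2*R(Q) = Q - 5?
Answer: -2363/750 - √47/15750 ≈ -3.1511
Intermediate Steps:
R(Q) = -5/2 + Q/2 (R(Q) = (Q - 5)/2 = (-5 + Q)/2 = -5/2 + Q/2)
U = √47 (U = √((-4 + 2) + 49) = √(-2 + 49) = √47 ≈ 6.8557)
A(r) = √47 (A(r) = 0*(-5/2 + r/2) + √47 = 0 + √47 = √47)
(49623 + A(211))/(P(-88) - 15964) = (49623 + √47)/(214 - 15964) = (49623 + √47)/(-15750) = (49623 + √47)*(-1/15750) = -2363/750 - √47/15750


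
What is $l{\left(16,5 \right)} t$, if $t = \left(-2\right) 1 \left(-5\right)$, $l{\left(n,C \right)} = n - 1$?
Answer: $150$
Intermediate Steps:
$l{\left(n,C \right)} = -1 + n$
$t = 10$ ($t = \left(-2\right) \left(-5\right) = 10$)
$l{\left(16,5 \right)} t = \left(-1 + 16\right) 10 = 15 \cdot 10 = 150$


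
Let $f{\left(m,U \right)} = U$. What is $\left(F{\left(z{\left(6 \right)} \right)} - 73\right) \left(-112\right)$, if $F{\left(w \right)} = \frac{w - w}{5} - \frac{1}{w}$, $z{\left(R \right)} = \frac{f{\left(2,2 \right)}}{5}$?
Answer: $8456$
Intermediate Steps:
$z{\left(R \right)} = \frac{2}{5}$
$F{\left(w \right)} = - \frac{1}{w}$ ($F{\left(w \right)} = 0 \cdot \frac{1}{5} - \frac{1}{w} = 0 - \frac{1}{w} = - \frac{1}{w}$)
$\left(F{\left(z{\left(6 \right)} \right)} - 73\right) \left(-112\right) = \left(- \frac{1}{\frac{2}{5}} - 73\right) \left(-112\right) = \left(\left(-1\right) \frac{5}{2} - 73\right) \left(-112\right) = \left(- \frac{5}{2} - 73\right) \left(-112\right) = \left(- \frac{151}{2}\right) \left(-112\right) = 8456$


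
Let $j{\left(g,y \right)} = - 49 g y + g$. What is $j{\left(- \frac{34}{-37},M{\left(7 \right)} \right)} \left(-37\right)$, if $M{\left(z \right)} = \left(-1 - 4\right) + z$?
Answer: $3298$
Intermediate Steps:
$M{\left(z \right)} = -5 + z$
$j{\left(g,y \right)} = g - 49 g y$ ($j{\left(g,y \right)} = - 49 g y + g = g - 49 g y$)
$j{\left(- \frac{34}{-37},M{\left(7 \right)} \right)} \left(-37\right) = - \frac{34}{-37} \left(1 - 49 \left(-5 + 7\right)\right) \left(-37\right) = \left(-34\right) \left(- \frac{1}{37}\right) \left(1 - 98\right) \left(-37\right) = \frac{34 \left(1 - 98\right)}{37} \left(-37\right) = \frac{34}{37} \left(-97\right) \left(-37\right) = \left(- \frac{3298}{37}\right) \left(-37\right) = 3298$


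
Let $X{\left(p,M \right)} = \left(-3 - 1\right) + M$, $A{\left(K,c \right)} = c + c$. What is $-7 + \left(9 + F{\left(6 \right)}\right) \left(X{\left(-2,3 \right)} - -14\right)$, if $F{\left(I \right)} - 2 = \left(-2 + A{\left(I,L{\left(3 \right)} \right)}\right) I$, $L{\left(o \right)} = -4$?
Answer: $-644$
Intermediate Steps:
$A{\left(K,c \right)} = 2 c$
$X{\left(p,M \right)} = -4 + M$
$F{\left(I \right)} = 2 - 10 I$ ($F{\left(I \right)} = 2 + \left(-2 + 2 \left(-4\right)\right) I = 2 + \left(-2 - 8\right) I = 2 - 10 I$)
$-7 + \left(9 + F{\left(6 \right)}\right) \left(X{\left(-2,3 \right)} - -14\right) = -7 + \left(9 + \left(2 - 60\right)\right) \left(\left(-4 + 3\right) - -14\right) = -7 + \left(9 + \left(2 - 60\right)\right) \left(-1 + 14\right) = -7 + \left(9 - 58\right) 13 = -7 - 637 = -644$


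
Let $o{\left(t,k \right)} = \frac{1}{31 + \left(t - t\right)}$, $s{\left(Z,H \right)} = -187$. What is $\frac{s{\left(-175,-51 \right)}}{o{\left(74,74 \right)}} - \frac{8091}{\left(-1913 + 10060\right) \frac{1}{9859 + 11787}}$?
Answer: $- \frac{222365945}{8147} \approx -27294.0$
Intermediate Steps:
$o{\left(t,k \right)} = \frac{1}{31}$ ($o{\left(t,k \right)} = \frac{1}{31 + 0} = \frac{1}{31}$)
$\frac{s{\left(-175,-51 \right)}}{o{\left(74,74 \right)}} - \frac{8091}{\left(-1913 + 10060\right) \frac{1}{9859 + 11787}} = - 187 \frac{1}{\frac{1}{31}} - \frac{8091}{\left(-1913 + 10060\right) \frac{1}{9859 + 11787}} = \left(-187\right) 31 - \frac{8091}{8147 \cdot \frac{1}{21646}} = -5797 - \frac{8091}{8147 \cdot \frac{1}{21646}} = -5797 - \frac{8091}{\frac{8147}{21646}} = -5797 - \frac{175137786}{8147} = - \frac{222365945}{8147}$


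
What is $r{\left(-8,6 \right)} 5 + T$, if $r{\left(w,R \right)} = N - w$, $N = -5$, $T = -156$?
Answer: $-141$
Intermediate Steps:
$r{\left(w,R \right)} = -5 - w$
$r{\left(-8,6 \right)} 5 + T = \left(-5 - -8\right) 5 - 156 = \left(-5 + 8\right) 5 - 156 = 3 \cdot 5 - 156 = 15 - 156 = -141$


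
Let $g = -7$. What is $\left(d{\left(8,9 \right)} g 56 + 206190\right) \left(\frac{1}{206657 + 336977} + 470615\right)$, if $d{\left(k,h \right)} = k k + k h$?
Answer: $\frac{19556330709481929}{271817} \approx 7.1947 \cdot 10^{10}$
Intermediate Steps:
$d{\left(k,h \right)} = k^{2} + h k$
$\left(d{\left(8,9 \right)} g 56 + 206190\right) \left(\frac{1}{206657 + 336977} + 470615\right) = \left(8 \left(9 + 8\right) \left(-7\right) 56 + 206190\right) \left(\frac{1}{206657 + 336977} + 470615\right) = \left(8 \cdot 17 \left(-7\right) 56 + 206190\right) \left(\frac{1}{543634} + 470615\right) = \left(136 \left(-7\right) 56 + 206190\right) \left(\frac{1}{543634} + 470615\right) = \left(\left(-952\right) 56 + 206190\right) \frac{255842314911}{543634} = \left(-53312 + 206190\right) \frac{255842314911}{543634} = 152878 \cdot \frac{255842314911}{543634} = \frac{19556330709481929}{271817}$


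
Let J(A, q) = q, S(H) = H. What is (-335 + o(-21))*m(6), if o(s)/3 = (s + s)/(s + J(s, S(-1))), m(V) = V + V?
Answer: -43464/11 ≈ -3951.3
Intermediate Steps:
m(V) = 2*V
o(s) = 6*s/(-1 + s) (o(s) = 3*((s + s)/(s - 1)) = 3*((2*s)/(-1 + s)) = 3*(2*s/(-1 + s)) = 6*s/(-1 + s))
(-335 + o(-21))*m(6) = (-335 + 6*(-21)/(-1 - 21))*(2*6) = (-335 + 6*(-21)/(-22))*12 = (-335 + 6*(-21)*(-1/22))*12 = (-335 + 63/11)*12 = -3622/11*12 = -43464/11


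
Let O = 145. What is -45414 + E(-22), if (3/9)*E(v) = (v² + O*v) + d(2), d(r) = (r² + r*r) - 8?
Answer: -53532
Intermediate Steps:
d(r) = -8 + 2*r² (d(r) = (r² + r²) - 8 = 2*r² - 8 = -8 + 2*r²)
E(v) = 3*v² + 435*v (E(v) = 3*((v² + 145*v) + (-8 + 2*2²)) = 3*((v² + 145*v) + (-8 + 2*4)) = 3*((v² + 145*v) + (-8 + 8)) = 3*((v² + 145*v) + 0) = 3*(v² + 145*v) = 3*v² + 435*v)
-45414 + E(-22) = -45414 + 3*(-22)*(145 - 22) = -45414 + 3*(-22)*123 = -45414 - 8118 = -53532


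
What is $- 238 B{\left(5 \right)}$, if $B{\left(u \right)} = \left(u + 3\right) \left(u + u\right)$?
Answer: $-19040$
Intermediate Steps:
$B{\left(u \right)} = 2 u \left(3 + u\right)$ ($B{\left(u \right)} = \left(3 + u\right) 2 u = 2 u \left(3 + u\right)$)
$- 238 B{\left(5 \right)} = - 238 \cdot 2 \cdot 5 \left(3 + 5\right) = - 238 \cdot 2 \cdot 5 \cdot 8 = \left(-238\right) 80 = -19040$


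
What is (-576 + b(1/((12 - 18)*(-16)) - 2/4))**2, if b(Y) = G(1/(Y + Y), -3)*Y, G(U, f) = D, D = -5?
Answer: 3031713721/9216 ≈ 3.2896e+5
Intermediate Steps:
G(U, f) = -5
b(Y) = -5*Y
(-576 + b(1/((12 - 18)*(-16)) - 2/4))**2 = (-576 - 5*(1/((12 - 18)*(-16)) - 2/4))**2 = (-576 - 5*(-1/16/(-6) - 2*1/4))**2 = (-576 - 5*(-1/6*(-1/16) - 1/2))**2 = (-576 - 5*(1/96 - 1/2))**2 = (-576 - 5*(-47/96))**2 = (-576 + 235/96)**2 = (-55061/96)**2 = 3031713721/9216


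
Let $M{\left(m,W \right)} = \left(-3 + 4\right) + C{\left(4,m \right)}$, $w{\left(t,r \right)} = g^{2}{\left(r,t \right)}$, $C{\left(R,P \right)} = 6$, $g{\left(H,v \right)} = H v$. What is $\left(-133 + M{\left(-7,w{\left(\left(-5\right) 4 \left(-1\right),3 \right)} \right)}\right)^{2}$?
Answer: $15876$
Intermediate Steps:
$w{\left(t,r \right)} = r^{2} t^{2}$ ($w{\left(t,r \right)} = \left(r t\right)^{2} = r^{2} t^{2}$)
$M{\left(m,W \right)} = 7$ ($M{\left(m,W \right)} = \left(-3 + 4\right) + 6 = 1 + 6 = 7$)
$\left(-133 + M{\left(-7,w{\left(\left(-5\right) 4 \left(-1\right),3 \right)} \right)}\right)^{2} = \left(-133 + 7\right)^{2} = \left(-126\right)^{2} = 15876$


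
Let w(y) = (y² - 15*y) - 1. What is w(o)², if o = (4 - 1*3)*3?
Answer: 1369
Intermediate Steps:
o = 3 (o = (4 - 3)*3 = 1*3 = 3)
w(y) = -1 + y² - 15*y
w(o)² = (-1 + 3² - 15*3)² = (-1 + 9 - 45)² = (-37)² = 1369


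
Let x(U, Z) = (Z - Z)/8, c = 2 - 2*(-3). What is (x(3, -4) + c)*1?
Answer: 8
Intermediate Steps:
c = 8 (c = 2 + 6 = 8)
x(U, Z) = 0 (x(U, Z) = 0*(1/8) = 0)
(x(3, -4) + c)*1 = (0 + 8)*1 = 8*1 = 8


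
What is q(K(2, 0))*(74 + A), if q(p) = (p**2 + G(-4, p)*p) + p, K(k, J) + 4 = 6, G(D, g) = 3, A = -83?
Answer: -108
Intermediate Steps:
K(k, J) = 2 (K(k, J) = -4 + 6 = 2)
q(p) = p**2 + 4*p (q(p) = (p**2 + 3*p) + p = p**2 + 4*p)
q(K(2, 0))*(74 + A) = (2*(4 + 2))*(74 - 83) = (2*6)*(-9) = 12*(-9) = -108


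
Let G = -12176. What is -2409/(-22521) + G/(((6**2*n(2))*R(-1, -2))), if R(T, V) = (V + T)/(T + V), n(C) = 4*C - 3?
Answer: -22815173/337815 ≈ -67.537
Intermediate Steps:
n(C) = -3 + 4*C
R(T, V) = 1 (R(T, V) = (T + V)/(T + V) = 1)
-2409/(-22521) + G/(((6**2*n(2))*R(-1, -2))) = -2409/(-22521) - 12176*1/(36*(-3 + 4*2)) = -2409*(-1/22521) - 12176*1/(36*(-3 + 8)) = 803/7507 - 12176/((36*5)*1) = 803/7507 - 12176/(180*1) = 803/7507 - 12176/180 = 803/7507 - 12176*1/180 = 803/7507 - 3044/45 = -22815173/337815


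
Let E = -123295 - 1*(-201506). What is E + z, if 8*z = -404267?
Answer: 221421/8 ≈ 27678.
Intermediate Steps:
z = -404267/8 (z = (1/8)*(-404267) = -404267/8 ≈ -50533.)
E = 78211 (E = -123295 + 201506 = 78211)
E + z = 78211 - 404267/8 = 221421/8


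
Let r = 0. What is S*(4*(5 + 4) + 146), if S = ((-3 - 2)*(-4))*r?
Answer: 0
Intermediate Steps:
S = 0 (S = ((-3 - 2)*(-4))*0 = -5*(-4)*0 = 20*0 = 0)
S*(4*(5 + 4) + 146) = 0*(4*(5 + 4) + 146) = 0*(4*9 + 146) = 0*(36 + 146) = 0*182 = 0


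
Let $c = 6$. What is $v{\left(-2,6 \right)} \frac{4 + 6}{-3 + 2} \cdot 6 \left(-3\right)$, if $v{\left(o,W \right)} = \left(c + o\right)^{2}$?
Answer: $2880$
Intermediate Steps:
$v{\left(o,W \right)} = \left(6 + o\right)^{2}$
$v{\left(-2,6 \right)} \frac{4 + 6}{-3 + 2} \cdot 6 \left(-3\right) = \left(6 - 2\right)^{2} \frac{4 + 6}{-3 + 2} \cdot 6 \left(-3\right) = 4^{2} \frac{10}{-1} \left(-18\right) = 16 \cdot 10 \left(-1\right) \left(-18\right) = 16 \left(-10\right) \left(-18\right) = \left(-160\right) \left(-18\right) = 2880$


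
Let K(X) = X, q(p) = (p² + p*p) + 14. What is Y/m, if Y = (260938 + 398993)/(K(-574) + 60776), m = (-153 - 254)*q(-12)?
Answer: -659931/7399668628 ≈ -8.9184e-5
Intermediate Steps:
q(p) = 14 + 2*p² (q(p) = (p² + p²) + 14 = 2*p² + 14 = 14 + 2*p²)
m = -122914 (m = (-153 - 254)*(14 + 2*(-12)²) = -407*(14 + 2*144) = -407*(14 + 288) = -407*302 = -122914)
Y = 659931/60202 (Y = (260938 + 398993)/(-574 + 60776) = 659931/60202 ≈ 10.962)
Y/m = (659931/60202)/(-122914) = (659931/60202)*(-1/122914) = -659931/7399668628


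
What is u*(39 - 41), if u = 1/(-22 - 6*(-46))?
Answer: -1/644 ≈ -0.0015528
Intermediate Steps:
u = 1/1288 (u = -1/46/(-28) = -1/28*(-1/46) = 1/1288 ≈ 0.00077640)
u*(39 - 41) = (39 - 41)/1288 = (1/1288)*(-2) = -1/644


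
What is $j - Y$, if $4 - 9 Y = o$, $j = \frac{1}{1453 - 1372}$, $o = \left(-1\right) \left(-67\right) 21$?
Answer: $\frac{12628}{81} \approx 155.9$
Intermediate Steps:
$o = 1407$ ($o = 67 \cdot 21 = 1407$)
$j = \frac{1}{81} \approx 0.012346$
$Y = - \frac{1403}{9}$ ($Y = \frac{4}{9} - \frac{469}{3} = - \frac{1403}{9} \approx -155.89$)
$j - Y = \frac{1}{81} - - \frac{1403}{9} = \frac{1}{81} + \frac{1403}{9} = \frac{12628}{81}$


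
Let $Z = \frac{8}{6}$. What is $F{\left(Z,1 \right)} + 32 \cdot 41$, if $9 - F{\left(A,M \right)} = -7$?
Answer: $1328$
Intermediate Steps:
$Z = \frac{4}{3}$ ($Z = 8 \cdot \frac{1}{6} = \frac{4}{3} \approx 1.3333$)
$F{\left(A,M \right)} = 16$ ($F{\left(A,M \right)} = 9 - -7 = 9 + 7 = 16$)
$F{\left(Z,1 \right)} + 32 \cdot 41 = 16 + 32 \cdot 41 = 16 + 1312 = 1328$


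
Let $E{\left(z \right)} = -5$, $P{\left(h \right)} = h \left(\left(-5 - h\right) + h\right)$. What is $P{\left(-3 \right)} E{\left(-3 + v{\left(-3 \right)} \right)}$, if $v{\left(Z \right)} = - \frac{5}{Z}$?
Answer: $-75$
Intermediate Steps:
$P{\left(h \right)} = - 5 h$ ($P{\left(h \right)} = h \left(-5\right) = - 5 h$)
$P{\left(-3 \right)} E{\left(-3 + v{\left(-3 \right)} \right)} = \left(-5\right) \left(-3\right) \left(-5\right) = 15 \left(-5\right) = -75$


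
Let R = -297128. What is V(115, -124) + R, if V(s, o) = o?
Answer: -297252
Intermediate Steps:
V(115, -124) + R = -124 - 297128 = -297252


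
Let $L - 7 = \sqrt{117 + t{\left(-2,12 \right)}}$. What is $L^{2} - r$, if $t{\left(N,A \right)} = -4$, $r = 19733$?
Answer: $-19571 + 14 \sqrt{113} \approx -19422.0$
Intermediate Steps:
$L = 7 + \sqrt{113}$ ($L = 7 + \sqrt{117 - 4} = 7 + \sqrt{113} \approx 17.63$)
$L^{2} - r = \left(7 + \sqrt{113}\right)^{2} - 19733 = -19733 + \left(7 + \sqrt{113}\right)^{2}$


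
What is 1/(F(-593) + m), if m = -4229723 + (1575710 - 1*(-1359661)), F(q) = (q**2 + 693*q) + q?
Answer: -1/1354245 ≈ -7.3842e-7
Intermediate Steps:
F(q) = q**2 + 694*q
m = -1294352 (m = -4229723 + (1575710 + 1359661) = -4229723 + 2935371 = -1294352)
1/(F(-593) + m) = 1/(-593*(694 - 593) - 1294352) = 1/(-593*101 - 1294352) = 1/(-59893 - 1294352) = 1/(-1354245) = -1/1354245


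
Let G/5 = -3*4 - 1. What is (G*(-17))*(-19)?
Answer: -20995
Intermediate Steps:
G = -65 (G = 5*(-3*4 - 1) = 5*(-12 - 1) = 5*(-13) = -65)
(G*(-17))*(-19) = -65*(-17)*(-19) = 1105*(-19) = -20995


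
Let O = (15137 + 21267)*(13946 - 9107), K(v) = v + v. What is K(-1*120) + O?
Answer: 176158716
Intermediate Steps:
K(v) = 2*v
O = 176158956 (O = 36404*4839 = 176158956)
K(-1*120) + O = 2*(-1*120) + 176158956 = 2*(-120) + 176158956 = -240 + 176158956 = 176158716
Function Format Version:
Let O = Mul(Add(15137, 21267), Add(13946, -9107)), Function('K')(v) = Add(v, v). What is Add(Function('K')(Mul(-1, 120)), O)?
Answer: 176158716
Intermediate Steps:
Function('K')(v) = Mul(2, v)
O = 176158956 (O = Mul(36404, 4839) = 176158956)
Add(Function('K')(Mul(-1, 120)), O) = Add(Mul(2, Mul(-1, 120)), 176158956) = Add(Mul(2, -120), 176158956) = Add(-240, 176158956) = 176158716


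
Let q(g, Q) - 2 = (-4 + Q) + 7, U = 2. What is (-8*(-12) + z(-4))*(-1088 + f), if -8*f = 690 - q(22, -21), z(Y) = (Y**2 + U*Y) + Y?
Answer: -117625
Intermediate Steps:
z(Y) = Y**2 + 3*Y (z(Y) = (Y**2 + 2*Y) + Y = Y**2 + 3*Y)
q(g, Q) = 5 + Q (q(g, Q) = 2 + ((-4 + Q) + 7) = 2 + (3 + Q) = 5 + Q)
f = -353/4 (f = -(690 - (5 - 21))/8 = -(690 - 1*(-16))/8 = -(690 + 16)/8 = -1/8*706 = -353/4 ≈ -88.250)
(-8*(-12) + z(-4))*(-1088 + f) = (-8*(-12) - 4*(3 - 4))*(-1088 - 353/4) = (96 - 4*(-1))*(-4705/4) = (96 + 4)*(-4705/4) = 100*(-4705/4) = -117625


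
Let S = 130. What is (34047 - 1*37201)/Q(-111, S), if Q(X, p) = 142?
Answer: -1577/71 ≈ -22.211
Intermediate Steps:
(34047 - 1*37201)/Q(-111, S) = (34047 - 1*37201)/142 = (34047 - 37201)*(1/142) = -3154*1/142 = -1577/71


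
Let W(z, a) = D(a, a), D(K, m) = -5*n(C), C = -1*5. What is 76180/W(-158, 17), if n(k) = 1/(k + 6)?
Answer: -15236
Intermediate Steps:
C = -5
n(k) = 1/(6 + k)
D(K, m) = -5 (D(K, m) = -5/(6 - 5) = -5/1 = -5*1 = -5)
W(z, a) = -5
76180/W(-158, 17) = 76180/(-5) = 76180*(-⅕) = -15236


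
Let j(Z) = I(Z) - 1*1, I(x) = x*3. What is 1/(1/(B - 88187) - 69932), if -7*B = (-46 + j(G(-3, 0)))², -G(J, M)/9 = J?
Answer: -618465/43250494387 ≈ -1.4300e-5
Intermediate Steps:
I(x) = 3*x
G(J, M) = -9*J
j(Z) = -1 + 3*Z (j(Z) = 3*Z - 1*1 = 3*Z - 1 = -1 + 3*Z)
B = -1156/7 (B = -(-46 + (-1 + 3*(-9*(-3))))²/7 = -(-46 + (-1 + 3*27))²/7 = -(-46 + (-1 + 81))²/7 = -(-46 + 80)²/7 = -⅐*34² = -⅐*1156 = -1156/7 ≈ -165.14)
1/(1/(B - 88187) - 69932) = 1/(1/(-1156/7 - 88187) - 69932) = 1/(1/(-618465/7) - 69932) = 1/(-7/618465 - 69932) = 1/(-43250494387/618465) = -618465/43250494387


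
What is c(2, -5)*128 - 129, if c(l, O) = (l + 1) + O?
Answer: -385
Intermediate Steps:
c(l, O) = 1 + O + l (c(l, O) = (1 + l) + O = 1 + O + l)
c(2, -5)*128 - 129 = (1 - 5 + 2)*128 - 129 = -2*128 - 129 = -256 - 129 = -385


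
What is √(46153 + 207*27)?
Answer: √51742 ≈ 227.47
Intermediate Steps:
√(46153 + 207*27) = √(46153 + 5589) = √51742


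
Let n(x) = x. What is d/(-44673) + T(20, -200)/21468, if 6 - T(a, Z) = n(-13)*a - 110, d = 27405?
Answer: -47627791/79919997 ≈ -0.59594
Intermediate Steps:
T(a, Z) = 116 + 13*a (T(a, Z) = 6 - (-13*a - 110) = 6 - (-110 - 13*a) = 6 + (110 + 13*a) = 116 + 13*a)
d/(-44673) + T(20, -200)/21468 = 27405/(-44673) + (116 + 13*20)/21468 = 27405*(-1/44673) + (116 + 260)*(1/21468) = -9135/14891 + 376*(1/21468) = -9135/14891 + 94/5367 = -47627791/79919997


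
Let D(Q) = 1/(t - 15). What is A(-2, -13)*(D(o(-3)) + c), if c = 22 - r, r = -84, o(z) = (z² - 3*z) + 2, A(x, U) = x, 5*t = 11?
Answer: -6779/32 ≈ -211.84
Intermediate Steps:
t = 11/5 (t = (⅕)*11 = 11/5 ≈ 2.2000)
o(z) = 2 + z² - 3*z
c = 106 (c = 22 - 1*(-84) = 22 + 84 = 106)
D(Q) = -5/64 (D(Q) = 1/(11/5 - 15) = 1/(-64/5) = -5/64)
A(-2, -13)*(D(o(-3)) + c) = -2*(-5/64 + 106) = -2*6779/64 = -6779/32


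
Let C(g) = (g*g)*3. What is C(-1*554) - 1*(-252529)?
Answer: 1173277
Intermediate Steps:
C(g) = 3*g**2 (C(g) = g**2*3 = 3*g**2)
C(-1*554) - 1*(-252529) = 3*(-1*554)**2 - 1*(-252529) = 3*(-554)**2 + 252529 = 3*306916 + 252529 = 920748 + 252529 = 1173277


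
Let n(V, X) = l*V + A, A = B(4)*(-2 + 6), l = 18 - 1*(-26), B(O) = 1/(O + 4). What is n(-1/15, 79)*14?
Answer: -511/15 ≈ -34.067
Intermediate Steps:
B(O) = 1/(4 + O)
l = 44 (l = 18 + 26 = 44)
A = ½ (A = (-2 + 6)/(4 + 4) = 4/8 = (⅛)*4 = ½ ≈ 0.50000)
n(V, X) = ½ + 44*V (n(V, X) = 44*V + ½ = ½ + 44*V)
n(-1/15, 79)*14 = (½ + 44*(-1/15))*14 = (½ - 44/15)*14 = -73/30*14 = -511/15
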